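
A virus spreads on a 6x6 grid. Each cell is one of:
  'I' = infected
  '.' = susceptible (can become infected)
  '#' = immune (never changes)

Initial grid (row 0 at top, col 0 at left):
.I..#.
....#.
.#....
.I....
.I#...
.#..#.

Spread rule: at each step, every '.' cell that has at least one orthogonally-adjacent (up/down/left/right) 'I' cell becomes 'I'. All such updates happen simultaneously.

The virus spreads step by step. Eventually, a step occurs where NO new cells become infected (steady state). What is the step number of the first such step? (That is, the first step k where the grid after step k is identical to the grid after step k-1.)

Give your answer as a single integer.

Step 0 (initial): 3 infected
Step 1: +6 new -> 9 infected
Step 2: +7 new -> 16 infected
Step 3: +4 new -> 20 infected
Step 4: +4 new -> 24 infected
Step 5: +3 new -> 27 infected
Step 6: +2 new -> 29 infected
Step 7: +1 new -> 30 infected
Step 8: +0 new -> 30 infected

Answer: 8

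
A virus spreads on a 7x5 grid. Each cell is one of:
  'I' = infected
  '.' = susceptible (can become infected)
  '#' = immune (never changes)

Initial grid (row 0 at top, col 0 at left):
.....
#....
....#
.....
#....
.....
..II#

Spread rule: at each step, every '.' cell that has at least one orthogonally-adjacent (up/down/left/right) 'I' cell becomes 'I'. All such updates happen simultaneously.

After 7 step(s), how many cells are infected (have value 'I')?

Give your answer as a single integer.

Answer: 30

Derivation:
Step 0 (initial): 2 infected
Step 1: +3 new -> 5 infected
Step 2: +5 new -> 10 infected
Step 3: +5 new -> 15 infected
Step 4: +4 new -> 19 infected
Step 5: +4 new -> 23 infected
Step 6: +5 new -> 28 infected
Step 7: +2 new -> 30 infected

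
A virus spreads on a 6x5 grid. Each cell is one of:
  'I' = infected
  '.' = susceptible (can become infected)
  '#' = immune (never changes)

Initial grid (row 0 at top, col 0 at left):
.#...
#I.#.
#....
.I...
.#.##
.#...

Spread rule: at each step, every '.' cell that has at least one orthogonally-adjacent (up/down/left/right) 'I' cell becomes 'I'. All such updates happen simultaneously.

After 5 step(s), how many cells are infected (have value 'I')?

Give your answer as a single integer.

Answer: 21

Derivation:
Step 0 (initial): 2 infected
Step 1: +4 new -> 6 infected
Step 2: +5 new -> 11 infected
Step 3: +5 new -> 16 infected
Step 4: +3 new -> 19 infected
Step 5: +2 new -> 21 infected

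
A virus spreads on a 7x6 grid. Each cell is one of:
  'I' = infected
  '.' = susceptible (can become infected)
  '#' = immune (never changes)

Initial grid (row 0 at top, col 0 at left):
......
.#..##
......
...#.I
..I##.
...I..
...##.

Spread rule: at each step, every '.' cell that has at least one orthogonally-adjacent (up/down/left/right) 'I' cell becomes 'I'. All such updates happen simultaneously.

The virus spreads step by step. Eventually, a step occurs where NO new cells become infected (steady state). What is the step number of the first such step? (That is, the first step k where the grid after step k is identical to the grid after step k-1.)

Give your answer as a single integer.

Step 0 (initial): 3 infected
Step 1: +7 new -> 10 infected
Step 2: +7 new -> 17 infected
Step 3: +7 new -> 24 infected
Step 4: +4 new -> 28 infected
Step 5: +3 new -> 31 infected
Step 6: +2 new -> 33 infected
Step 7: +1 new -> 34 infected
Step 8: +0 new -> 34 infected

Answer: 8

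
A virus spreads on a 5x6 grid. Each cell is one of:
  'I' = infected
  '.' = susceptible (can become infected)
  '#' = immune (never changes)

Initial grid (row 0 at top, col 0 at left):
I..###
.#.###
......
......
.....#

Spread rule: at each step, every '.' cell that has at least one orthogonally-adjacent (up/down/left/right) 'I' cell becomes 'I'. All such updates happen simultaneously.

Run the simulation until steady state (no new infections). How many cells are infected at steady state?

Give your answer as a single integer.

Answer: 22

Derivation:
Step 0 (initial): 1 infected
Step 1: +2 new -> 3 infected
Step 2: +2 new -> 5 infected
Step 3: +3 new -> 8 infected
Step 4: +3 new -> 11 infected
Step 5: +3 new -> 14 infected
Step 6: +3 new -> 17 infected
Step 7: +3 new -> 20 infected
Step 8: +2 new -> 22 infected
Step 9: +0 new -> 22 infected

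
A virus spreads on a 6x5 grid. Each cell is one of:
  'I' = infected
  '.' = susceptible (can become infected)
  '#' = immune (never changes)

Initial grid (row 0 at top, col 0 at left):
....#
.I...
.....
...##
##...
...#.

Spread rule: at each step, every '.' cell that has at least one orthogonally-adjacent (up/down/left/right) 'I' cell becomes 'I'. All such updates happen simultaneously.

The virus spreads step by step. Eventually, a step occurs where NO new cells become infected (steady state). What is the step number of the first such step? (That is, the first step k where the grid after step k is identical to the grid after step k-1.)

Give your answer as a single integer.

Step 0 (initial): 1 infected
Step 1: +4 new -> 5 infected
Step 2: +6 new -> 11 infected
Step 3: +5 new -> 16 infected
Step 4: +2 new -> 18 infected
Step 5: +2 new -> 20 infected
Step 6: +2 new -> 22 infected
Step 7: +2 new -> 24 infected
Step 8: +0 new -> 24 infected

Answer: 8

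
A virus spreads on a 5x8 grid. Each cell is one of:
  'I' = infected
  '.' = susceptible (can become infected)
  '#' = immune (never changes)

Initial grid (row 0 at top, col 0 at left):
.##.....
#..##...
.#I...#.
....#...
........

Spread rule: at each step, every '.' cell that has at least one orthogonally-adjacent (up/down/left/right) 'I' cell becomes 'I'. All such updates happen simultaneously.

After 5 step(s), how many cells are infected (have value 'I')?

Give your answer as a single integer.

Answer: 22

Derivation:
Step 0 (initial): 1 infected
Step 1: +3 new -> 4 infected
Step 2: +5 new -> 9 infected
Step 3: +4 new -> 13 infected
Step 4: +5 new -> 18 infected
Step 5: +4 new -> 22 infected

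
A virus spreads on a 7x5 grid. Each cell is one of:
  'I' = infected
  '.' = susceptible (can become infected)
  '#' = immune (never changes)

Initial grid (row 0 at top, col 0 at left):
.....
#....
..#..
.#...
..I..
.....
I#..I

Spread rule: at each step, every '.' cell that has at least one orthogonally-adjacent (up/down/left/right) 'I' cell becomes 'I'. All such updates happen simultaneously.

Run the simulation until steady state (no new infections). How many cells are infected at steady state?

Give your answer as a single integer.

Step 0 (initial): 3 infected
Step 1: +7 new -> 10 infected
Step 2: +6 new -> 16 infected
Step 3: +3 new -> 19 infected
Step 4: +3 new -> 22 infected
Step 5: +4 new -> 26 infected
Step 6: +3 new -> 29 infected
Step 7: +1 new -> 30 infected
Step 8: +1 new -> 31 infected
Step 9: +0 new -> 31 infected

Answer: 31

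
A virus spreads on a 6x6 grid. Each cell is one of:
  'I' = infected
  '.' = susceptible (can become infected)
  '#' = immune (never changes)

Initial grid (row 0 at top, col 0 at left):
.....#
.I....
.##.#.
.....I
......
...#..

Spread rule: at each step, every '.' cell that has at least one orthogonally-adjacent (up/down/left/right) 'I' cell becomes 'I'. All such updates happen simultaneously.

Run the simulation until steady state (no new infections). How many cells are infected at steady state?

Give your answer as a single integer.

Step 0 (initial): 2 infected
Step 1: +6 new -> 8 infected
Step 2: +8 new -> 16 infected
Step 3: +7 new -> 23 infected
Step 4: +4 new -> 27 infected
Step 5: +3 new -> 30 infected
Step 6: +1 new -> 31 infected
Step 7: +0 new -> 31 infected

Answer: 31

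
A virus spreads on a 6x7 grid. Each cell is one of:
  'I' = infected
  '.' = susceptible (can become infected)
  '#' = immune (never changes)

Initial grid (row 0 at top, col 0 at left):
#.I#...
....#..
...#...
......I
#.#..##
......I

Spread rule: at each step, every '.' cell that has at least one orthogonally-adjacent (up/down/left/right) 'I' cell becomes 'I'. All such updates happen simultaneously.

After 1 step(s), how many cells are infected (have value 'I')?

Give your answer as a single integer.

Step 0 (initial): 3 infected
Step 1: +5 new -> 8 infected

Answer: 8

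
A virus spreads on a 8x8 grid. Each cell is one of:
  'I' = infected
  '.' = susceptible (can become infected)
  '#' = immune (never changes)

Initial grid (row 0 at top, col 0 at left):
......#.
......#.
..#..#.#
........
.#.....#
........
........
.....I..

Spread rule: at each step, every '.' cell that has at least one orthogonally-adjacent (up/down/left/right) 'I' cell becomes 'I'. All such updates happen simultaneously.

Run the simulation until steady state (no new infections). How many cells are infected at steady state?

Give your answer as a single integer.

Step 0 (initial): 1 infected
Step 1: +3 new -> 4 infected
Step 2: +5 new -> 9 infected
Step 3: +6 new -> 15 infected
Step 4: +7 new -> 22 infected
Step 5: +6 new -> 28 infected
Step 6: +7 new -> 35 infected
Step 7: +4 new -> 39 infected
Step 8: +5 new -> 44 infected
Step 9: +5 new -> 49 infected
Step 10: +3 new -> 52 infected
Step 11: +2 new -> 54 infected
Step 12: +1 new -> 55 infected
Step 13: +0 new -> 55 infected

Answer: 55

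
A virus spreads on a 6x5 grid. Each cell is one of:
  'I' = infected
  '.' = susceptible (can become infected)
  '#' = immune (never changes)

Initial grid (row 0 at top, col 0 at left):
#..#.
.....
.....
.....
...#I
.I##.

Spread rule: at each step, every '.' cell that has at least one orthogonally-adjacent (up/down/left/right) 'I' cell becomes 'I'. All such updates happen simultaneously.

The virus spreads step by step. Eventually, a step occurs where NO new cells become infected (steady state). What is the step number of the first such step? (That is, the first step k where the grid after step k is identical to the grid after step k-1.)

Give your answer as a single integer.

Answer: 7

Derivation:
Step 0 (initial): 2 infected
Step 1: +4 new -> 6 infected
Step 2: +5 new -> 11 infected
Step 3: +5 new -> 16 infected
Step 4: +5 new -> 21 infected
Step 5: +3 new -> 24 infected
Step 6: +1 new -> 25 infected
Step 7: +0 new -> 25 infected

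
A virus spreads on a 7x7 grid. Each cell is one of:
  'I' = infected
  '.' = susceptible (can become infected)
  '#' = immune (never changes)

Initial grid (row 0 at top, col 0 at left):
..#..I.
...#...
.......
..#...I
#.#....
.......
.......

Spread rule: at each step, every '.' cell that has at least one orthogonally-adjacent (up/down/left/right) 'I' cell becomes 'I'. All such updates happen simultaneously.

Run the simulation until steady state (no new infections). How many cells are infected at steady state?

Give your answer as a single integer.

Step 0 (initial): 2 infected
Step 1: +6 new -> 8 infected
Step 2: +7 new -> 15 infected
Step 3: +5 new -> 20 infected
Step 4: +4 new -> 24 infected
Step 5: +3 new -> 27 infected
Step 6: +4 new -> 31 infected
Step 7: +5 new -> 36 infected
Step 8: +6 new -> 42 infected
Step 9: +2 new -> 44 infected
Step 10: +0 new -> 44 infected

Answer: 44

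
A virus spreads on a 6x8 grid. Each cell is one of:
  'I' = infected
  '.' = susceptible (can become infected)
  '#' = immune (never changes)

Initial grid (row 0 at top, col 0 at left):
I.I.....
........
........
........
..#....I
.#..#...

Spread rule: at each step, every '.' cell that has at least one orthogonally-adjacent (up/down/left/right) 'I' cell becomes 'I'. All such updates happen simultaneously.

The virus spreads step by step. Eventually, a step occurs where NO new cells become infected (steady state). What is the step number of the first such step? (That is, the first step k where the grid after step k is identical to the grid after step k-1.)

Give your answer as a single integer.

Step 0 (initial): 3 infected
Step 1: +7 new -> 10 infected
Step 2: +9 new -> 19 infected
Step 3: +11 new -> 30 infected
Step 4: +11 new -> 41 infected
Step 5: +3 new -> 44 infected
Step 6: +1 new -> 45 infected
Step 7: +0 new -> 45 infected

Answer: 7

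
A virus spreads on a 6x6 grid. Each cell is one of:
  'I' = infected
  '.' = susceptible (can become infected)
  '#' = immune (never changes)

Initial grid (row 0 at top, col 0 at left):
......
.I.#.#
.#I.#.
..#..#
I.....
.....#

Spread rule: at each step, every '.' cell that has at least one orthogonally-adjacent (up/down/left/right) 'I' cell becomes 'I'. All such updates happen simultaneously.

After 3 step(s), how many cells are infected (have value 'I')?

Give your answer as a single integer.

Step 0 (initial): 3 infected
Step 1: +7 new -> 10 infected
Step 2: +7 new -> 17 infected
Step 3: +4 new -> 21 infected

Answer: 21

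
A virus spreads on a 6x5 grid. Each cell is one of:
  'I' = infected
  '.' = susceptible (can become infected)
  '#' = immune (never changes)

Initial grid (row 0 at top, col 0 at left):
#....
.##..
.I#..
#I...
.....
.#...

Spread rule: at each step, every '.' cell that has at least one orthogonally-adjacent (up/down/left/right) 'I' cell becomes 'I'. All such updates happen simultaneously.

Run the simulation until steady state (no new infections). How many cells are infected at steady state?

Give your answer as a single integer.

Answer: 24

Derivation:
Step 0 (initial): 2 infected
Step 1: +3 new -> 5 infected
Step 2: +4 new -> 9 infected
Step 3: +5 new -> 14 infected
Step 4: +4 new -> 18 infected
Step 5: +3 new -> 21 infected
Step 6: +2 new -> 23 infected
Step 7: +1 new -> 24 infected
Step 8: +0 new -> 24 infected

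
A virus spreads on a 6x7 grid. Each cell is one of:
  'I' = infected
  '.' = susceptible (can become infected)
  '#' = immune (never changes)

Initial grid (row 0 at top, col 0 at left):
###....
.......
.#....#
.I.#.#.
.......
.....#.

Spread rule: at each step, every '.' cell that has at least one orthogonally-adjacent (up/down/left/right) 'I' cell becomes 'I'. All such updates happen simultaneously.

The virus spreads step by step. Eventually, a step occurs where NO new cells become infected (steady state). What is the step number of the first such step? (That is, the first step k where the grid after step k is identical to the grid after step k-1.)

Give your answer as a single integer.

Step 0 (initial): 1 infected
Step 1: +3 new -> 4 infected
Step 2: +5 new -> 9 infected
Step 3: +6 new -> 15 infected
Step 4: +5 new -> 20 infected
Step 5: +6 new -> 26 infected
Step 6: +3 new -> 29 infected
Step 7: +4 new -> 33 infected
Step 8: +1 new -> 34 infected
Step 9: +0 new -> 34 infected

Answer: 9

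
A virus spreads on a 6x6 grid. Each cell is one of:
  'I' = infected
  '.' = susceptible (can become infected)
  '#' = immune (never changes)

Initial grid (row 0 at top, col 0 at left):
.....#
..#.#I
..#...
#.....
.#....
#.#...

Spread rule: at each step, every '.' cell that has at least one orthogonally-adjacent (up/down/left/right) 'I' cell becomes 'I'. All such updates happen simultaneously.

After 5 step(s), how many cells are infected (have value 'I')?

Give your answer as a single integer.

Step 0 (initial): 1 infected
Step 1: +1 new -> 2 infected
Step 2: +2 new -> 4 infected
Step 3: +3 new -> 7 infected
Step 4: +4 new -> 11 infected
Step 5: +4 new -> 15 infected

Answer: 15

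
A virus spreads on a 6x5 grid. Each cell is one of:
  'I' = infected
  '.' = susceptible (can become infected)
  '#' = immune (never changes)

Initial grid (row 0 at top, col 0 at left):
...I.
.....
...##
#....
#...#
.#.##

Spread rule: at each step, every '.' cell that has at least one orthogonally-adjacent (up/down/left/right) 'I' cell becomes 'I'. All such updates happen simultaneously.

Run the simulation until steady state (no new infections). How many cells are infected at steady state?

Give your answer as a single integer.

Answer: 21

Derivation:
Step 0 (initial): 1 infected
Step 1: +3 new -> 4 infected
Step 2: +3 new -> 7 infected
Step 3: +3 new -> 10 infected
Step 4: +3 new -> 13 infected
Step 5: +4 new -> 17 infected
Step 6: +4 new -> 21 infected
Step 7: +0 new -> 21 infected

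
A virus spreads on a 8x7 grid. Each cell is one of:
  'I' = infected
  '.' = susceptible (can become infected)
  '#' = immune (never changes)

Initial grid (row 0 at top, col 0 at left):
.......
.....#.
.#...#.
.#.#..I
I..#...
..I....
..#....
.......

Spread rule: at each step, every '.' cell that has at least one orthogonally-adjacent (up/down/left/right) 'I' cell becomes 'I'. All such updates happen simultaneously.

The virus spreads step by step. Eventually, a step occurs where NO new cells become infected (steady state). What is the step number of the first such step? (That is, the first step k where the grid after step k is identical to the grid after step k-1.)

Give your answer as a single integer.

Answer: 7

Derivation:
Step 0 (initial): 3 infected
Step 1: +9 new -> 12 infected
Step 2: +10 new -> 22 infected
Step 3: +11 new -> 33 infected
Step 4: +10 new -> 43 infected
Step 5: +5 new -> 48 infected
Step 6: +1 new -> 49 infected
Step 7: +0 new -> 49 infected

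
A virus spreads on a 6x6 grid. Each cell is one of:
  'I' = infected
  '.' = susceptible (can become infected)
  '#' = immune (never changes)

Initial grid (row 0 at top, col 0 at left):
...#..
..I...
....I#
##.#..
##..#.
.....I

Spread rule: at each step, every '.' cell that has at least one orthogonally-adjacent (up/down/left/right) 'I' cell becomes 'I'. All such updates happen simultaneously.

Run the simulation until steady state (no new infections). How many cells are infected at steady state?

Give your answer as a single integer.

Step 0 (initial): 3 infected
Step 1: +9 new -> 12 infected
Step 2: +8 new -> 20 infected
Step 3: +6 new -> 26 infected
Step 4: +1 new -> 27 infected
Step 5: +1 new -> 28 infected
Step 6: +0 new -> 28 infected

Answer: 28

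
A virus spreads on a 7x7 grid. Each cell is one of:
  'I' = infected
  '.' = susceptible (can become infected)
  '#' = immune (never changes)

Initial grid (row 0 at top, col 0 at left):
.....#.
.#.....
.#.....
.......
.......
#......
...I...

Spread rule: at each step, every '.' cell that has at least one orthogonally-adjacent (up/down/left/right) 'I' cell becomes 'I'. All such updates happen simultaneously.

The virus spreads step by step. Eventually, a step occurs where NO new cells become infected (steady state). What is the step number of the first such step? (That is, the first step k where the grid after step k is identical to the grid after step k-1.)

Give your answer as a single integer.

Step 0 (initial): 1 infected
Step 1: +3 new -> 4 infected
Step 2: +5 new -> 9 infected
Step 3: +7 new -> 16 infected
Step 4: +6 new -> 22 infected
Step 5: +7 new -> 29 infected
Step 6: +6 new -> 35 infected
Step 7: +5 new -> 40 infected
Step 8: +3 new -> 43 infected
Step 9: +2 new -> 45 infected
Step 10: +0 new -> 45 infected

Answer: 10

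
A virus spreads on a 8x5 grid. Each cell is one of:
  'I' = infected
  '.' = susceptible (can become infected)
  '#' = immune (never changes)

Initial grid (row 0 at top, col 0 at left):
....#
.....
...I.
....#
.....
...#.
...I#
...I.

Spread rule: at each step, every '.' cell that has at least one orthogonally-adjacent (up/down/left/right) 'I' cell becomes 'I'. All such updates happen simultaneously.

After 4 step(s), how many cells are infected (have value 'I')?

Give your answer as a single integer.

Answer: 34

Derivation:
Step 0 (initial): 3 infected
Step 1: +7 new -> 10 infected
Step 2: +9 new -> 19 infected
Step 3: +9 new -> 28 infected
Step 4: +6 new -> 34 infected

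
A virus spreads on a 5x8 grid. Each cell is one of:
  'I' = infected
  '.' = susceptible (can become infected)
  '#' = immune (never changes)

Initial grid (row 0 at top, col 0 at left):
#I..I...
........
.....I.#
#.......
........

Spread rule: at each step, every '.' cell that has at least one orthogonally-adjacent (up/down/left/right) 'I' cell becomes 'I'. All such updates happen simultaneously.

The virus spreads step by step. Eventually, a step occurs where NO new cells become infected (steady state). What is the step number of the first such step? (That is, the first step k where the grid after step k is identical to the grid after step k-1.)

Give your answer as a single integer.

Step 0 (initial): 3 infected
Step 1: +9 new -> 12 infected
Step 2: +10 new -> 22 infected
Step 3: +9 new -> 31 infected
Step 4: +4 new -> 35 infected
Step 5: +2 new -> 37 infected
Step 6: +0 new -> 37 infected

Answer: 6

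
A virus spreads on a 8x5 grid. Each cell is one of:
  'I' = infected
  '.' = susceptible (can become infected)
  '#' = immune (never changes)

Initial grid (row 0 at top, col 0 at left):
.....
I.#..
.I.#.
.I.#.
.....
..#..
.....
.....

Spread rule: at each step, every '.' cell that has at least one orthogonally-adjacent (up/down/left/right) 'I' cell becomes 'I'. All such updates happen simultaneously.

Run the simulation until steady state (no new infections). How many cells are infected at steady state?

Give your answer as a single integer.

Step 0 (initial): 3 infected
Step 1: +7 new -> 10 infected
Step 2: +4 new -> 14 infected
Step 3: +4 new -> 18 infected
Step 4: +6 new -> 24 infected
Step 5: +7 new -> 31 infected
Step 6: +4 new -> 35 infected
Step 7: +1 new -> 36 infected
Step 8: +0 new -> 36 infected

Answer: 36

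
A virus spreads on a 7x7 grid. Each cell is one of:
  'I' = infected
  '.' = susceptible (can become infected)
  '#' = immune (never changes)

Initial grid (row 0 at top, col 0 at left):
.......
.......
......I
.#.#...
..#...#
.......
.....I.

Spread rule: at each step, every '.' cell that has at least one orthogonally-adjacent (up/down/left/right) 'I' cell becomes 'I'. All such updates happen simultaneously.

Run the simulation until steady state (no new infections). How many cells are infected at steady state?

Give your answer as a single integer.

Answer: 45

Derivation:
Step 0 (initial): 2 infected
Step 1: +6 new -> 8 infected
Step 2: +8 new -> 16 infected
Step 3: +7 new -> 23 infected
Step 4: +6 new -> 29 infected
Step 5: +6 new -> 35 infected
Step 6: +5 new -> 40 infected
Step 7: +4 new -> 44 infected
Step 8: +1 new -> 45 infected
Step 9: +0 new -> 45 infected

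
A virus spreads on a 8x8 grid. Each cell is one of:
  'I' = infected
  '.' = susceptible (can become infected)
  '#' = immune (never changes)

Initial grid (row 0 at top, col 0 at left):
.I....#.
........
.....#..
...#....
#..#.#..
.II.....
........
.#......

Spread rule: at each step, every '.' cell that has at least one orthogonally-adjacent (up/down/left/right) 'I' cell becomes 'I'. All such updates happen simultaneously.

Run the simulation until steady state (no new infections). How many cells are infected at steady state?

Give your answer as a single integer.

Answer: 57

Derivation:
Step 0 (initial): 3 infected
Step 1: +9 new -> 12 infected
Step 2: +10 new -> 22 infected
Step 3: +10 new -> 32 infected
Step 4: +7 new -> 39 infected
Step 5: +7 new -> 46 infected
Step 6: +5 new -> 51 infected
Step 7: +4 new -> 55 infected
Step 8: +2 new -> 57 infected
Step 9: +0 new -> 57 infected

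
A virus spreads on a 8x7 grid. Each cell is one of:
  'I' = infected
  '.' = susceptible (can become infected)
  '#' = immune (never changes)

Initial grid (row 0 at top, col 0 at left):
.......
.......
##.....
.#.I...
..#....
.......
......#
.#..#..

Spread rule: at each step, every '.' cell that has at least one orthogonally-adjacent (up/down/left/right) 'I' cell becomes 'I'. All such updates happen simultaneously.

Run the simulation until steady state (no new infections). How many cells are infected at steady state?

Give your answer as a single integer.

Step 0 (initial): 1 infected
Step 1: +4 new -> 5 infected
Step 2: +6 new -> 11 infected
Step 3: +9 new -> 20 infected
Step 4: +11 new -> 31 infected
Step 5: +10 new -> 41 infected
Step 6: +5 new -> 46 infected
Step 7: +3 new -> 49 infected
Step 8: +0 new -> 49 infected

Answer: 49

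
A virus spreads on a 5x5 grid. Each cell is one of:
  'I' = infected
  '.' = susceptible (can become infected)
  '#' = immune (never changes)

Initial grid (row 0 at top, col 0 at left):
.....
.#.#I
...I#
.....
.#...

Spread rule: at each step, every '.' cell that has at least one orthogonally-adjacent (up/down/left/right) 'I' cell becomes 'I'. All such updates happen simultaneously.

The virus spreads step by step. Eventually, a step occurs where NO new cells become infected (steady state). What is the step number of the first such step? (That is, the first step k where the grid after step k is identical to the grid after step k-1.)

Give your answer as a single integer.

Answer: 6

Derivation:
Step 0 (initial): 2 infected
Step 1: +3 new -> 5 infected
Step 2: +6 new -> 11 infected
Step 3: +5 new -> 16 infected
Step 4: +3 new -> 19 infected
Step 5: +2 new -> 21 infected
Step 6: +0 new -> 21 infected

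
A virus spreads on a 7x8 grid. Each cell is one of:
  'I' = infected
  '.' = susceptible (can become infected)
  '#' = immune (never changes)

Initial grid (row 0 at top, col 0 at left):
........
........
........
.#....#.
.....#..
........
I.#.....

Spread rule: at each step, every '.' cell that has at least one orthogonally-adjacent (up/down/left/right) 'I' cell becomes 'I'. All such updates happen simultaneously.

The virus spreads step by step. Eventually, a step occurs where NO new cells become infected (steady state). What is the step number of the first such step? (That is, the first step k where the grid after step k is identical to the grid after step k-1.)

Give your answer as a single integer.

Answer: 14

Derivation:
Step 0 (initial): 1 infected
Step 1: +2 new -> 3 infected
Step 2: +2 new -> 5 infected
Step 3: +3 new -> 8 infected
Step 4: +3 new -> 11 infected
Step 5: +6 new -> 17 infected
Step 6: +7 new -> 24 infected
Step 7: +6 new -> 30 infected
Step 8: +7 new -> 37 infected
Step 9: +5 new -> 42 infected
Step 10: +4 new -> 46 infected
Step 11: +3 new -> 49 infected
Step 12: +2 new -> 51 infected
Step 13: +1 new -> 52 infected
Step 14: +0 new -> 52 infected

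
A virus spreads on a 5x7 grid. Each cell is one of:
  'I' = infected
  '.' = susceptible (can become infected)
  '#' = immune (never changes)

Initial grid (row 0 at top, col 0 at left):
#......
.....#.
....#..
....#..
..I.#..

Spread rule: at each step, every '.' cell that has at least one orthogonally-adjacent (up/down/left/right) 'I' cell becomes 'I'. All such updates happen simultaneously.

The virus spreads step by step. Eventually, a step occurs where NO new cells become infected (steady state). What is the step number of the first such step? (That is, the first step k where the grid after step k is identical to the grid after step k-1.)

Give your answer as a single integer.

Answer: 14

Derivation:
Step 0 (initial): 1 infected
Step 1: +3 new -> 4 infected
Step 2: +4 new -> 8 infected
Step 3: +4 new -> 12 infected
Step 4: +4 new -> 16 infected
Step 5: +4 new -> 20 infected
Step 6: +1 new -> 21 infected
Step 7: +1 new -> 22 infected
Step 8: +1 new -> 23 infected
Step 9: +1 new -> 24 infected
Step 10: +1 new -> 25 infected
Step 11: +2 new -> 27 infected
Step 12: +2 new -> 29 infected
Step 13: +1 new -> 30 infected
Step 14: +0 new -> 30 infected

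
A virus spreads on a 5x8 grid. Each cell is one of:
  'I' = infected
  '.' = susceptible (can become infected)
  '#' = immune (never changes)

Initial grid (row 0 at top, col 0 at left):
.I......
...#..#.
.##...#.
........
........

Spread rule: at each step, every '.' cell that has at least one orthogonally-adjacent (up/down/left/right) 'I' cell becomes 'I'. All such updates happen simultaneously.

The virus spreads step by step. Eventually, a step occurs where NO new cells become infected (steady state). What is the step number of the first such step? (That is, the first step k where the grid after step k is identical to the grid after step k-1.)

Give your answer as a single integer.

Step 0 (initial): 1 infected
Step 1: +3 new -> 4 infected
Step 2: +3 new -> 7 infected
Step 3: +2 new -> 9 infected
Step 4: +3 new -> 12 infected
Step 5: +5 new -> 17 infected
Step 6: +6 new -> 23 infected
Step 7: +5 new -> 28 infected
Step 8: +4 new -> 32 infected
Step 9: +2 new -> 34 infected
Step 10: +1 new -> 35 infected
Step 11: +0 new -> 35 infected

Answer: 11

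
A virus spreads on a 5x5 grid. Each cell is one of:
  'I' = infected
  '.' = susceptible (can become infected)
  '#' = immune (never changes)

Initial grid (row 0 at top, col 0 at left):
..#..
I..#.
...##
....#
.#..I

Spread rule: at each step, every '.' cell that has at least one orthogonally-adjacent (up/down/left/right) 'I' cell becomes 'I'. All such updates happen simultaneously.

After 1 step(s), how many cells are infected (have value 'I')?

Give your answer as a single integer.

Step 0 (initial): 2 infected
Step 1: +4 new -> 6 infected

Answer: 6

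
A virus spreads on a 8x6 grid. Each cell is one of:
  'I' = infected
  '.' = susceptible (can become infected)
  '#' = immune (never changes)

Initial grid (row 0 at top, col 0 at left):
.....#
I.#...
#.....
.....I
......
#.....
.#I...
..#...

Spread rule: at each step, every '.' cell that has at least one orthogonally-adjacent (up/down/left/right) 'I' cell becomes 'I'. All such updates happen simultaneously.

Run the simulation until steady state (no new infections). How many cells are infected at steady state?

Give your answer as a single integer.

Answer: 39

Derivation:
Step 0 (initial): 3 infected
Step 1: +7 new -> 10 infected
Step 2: +12 new -> 22 infected
Step 3: +11 new -> 33 infected
Step 4: +6 new -> 39 infected
Step 5: +0 new -> 39 infected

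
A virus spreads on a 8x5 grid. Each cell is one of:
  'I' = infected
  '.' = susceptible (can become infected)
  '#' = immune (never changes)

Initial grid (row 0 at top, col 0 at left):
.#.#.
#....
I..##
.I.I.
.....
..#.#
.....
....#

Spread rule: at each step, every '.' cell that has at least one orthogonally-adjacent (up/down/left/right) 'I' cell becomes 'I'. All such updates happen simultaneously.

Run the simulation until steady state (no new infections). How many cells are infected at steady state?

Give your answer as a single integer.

Step 0 (initial): 3 infected
Step 1: +6 new -> 9 infected
Step 2: +7 new -> 16 infected
Step 3: +4 new -> 20 infected
Step 4: +7 new -> 27 infected
Step 5: +3 new -> 30 infected
Step 6: +1 new -> 31 infected
Step 7: +0 new -> 31 infected

Answer: 31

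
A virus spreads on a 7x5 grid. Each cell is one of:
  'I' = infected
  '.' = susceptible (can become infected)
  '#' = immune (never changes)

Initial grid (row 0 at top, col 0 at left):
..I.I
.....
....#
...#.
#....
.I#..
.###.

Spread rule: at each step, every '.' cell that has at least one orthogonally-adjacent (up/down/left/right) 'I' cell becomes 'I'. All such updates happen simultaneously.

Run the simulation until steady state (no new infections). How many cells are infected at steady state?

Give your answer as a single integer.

Step 0 (initial): 3 infected
Step 1: +6 new -> 9 infected
Step 2: +7 new -> 16 infected
Step 3: +6 new -> 22 infected
Step 4: +3 new -> 25 infected
Step 5: +2 new -> 27 infected
Step 6: +1 new -> 28 infected
Step 7: +0 new -> 28 infected

Answer: 28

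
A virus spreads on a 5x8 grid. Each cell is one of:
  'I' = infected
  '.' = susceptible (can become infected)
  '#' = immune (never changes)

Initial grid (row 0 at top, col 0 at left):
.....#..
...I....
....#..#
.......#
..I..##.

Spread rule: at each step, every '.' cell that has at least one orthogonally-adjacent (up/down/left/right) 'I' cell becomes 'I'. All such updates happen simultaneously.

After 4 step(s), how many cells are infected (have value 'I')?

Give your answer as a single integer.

Step 0 (initial): 2 infected
Step 1: +7 new -> 9 infected
Step 2: +9 new -> 18 infected
Step 3: +7 new -> 25 infected
Step 4: +6 new -> 31 infected

Answer: 31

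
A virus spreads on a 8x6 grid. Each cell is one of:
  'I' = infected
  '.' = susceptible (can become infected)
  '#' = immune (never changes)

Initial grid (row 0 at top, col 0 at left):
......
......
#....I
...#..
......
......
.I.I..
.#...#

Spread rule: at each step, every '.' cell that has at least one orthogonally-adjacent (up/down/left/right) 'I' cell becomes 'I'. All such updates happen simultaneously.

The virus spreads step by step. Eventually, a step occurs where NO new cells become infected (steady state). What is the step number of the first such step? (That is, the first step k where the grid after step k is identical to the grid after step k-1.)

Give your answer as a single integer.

Answer: 8

Derivation:
Step 0 (initial): 3 infected
Step 1: +9 new -> 12 infected
Step 2: +14 new -> 26 infected
Step 3: +8 new -> 34 infected
Step 4: +5 new -> 39 infected
Step 5: +2 new -> 41 infected
Step 6: +2 new -> 43 infected
Step 7: +1 new -> 44 infected
Step 8: +0 new -> 44 infected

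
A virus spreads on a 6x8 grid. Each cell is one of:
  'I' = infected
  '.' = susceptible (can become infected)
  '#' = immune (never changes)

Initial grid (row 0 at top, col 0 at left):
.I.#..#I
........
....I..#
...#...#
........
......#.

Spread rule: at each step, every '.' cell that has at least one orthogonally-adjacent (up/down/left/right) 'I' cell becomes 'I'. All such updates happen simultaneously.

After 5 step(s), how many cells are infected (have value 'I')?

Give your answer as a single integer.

Answer: 40

Derivation:
Step 0 (initial): 3 infected
Step 1: +8 new -> 11 infected
Step 2: +11 new -> 22 infected
Step 3: +8 new -> 30 infected
Step 4: +6 new -> 36 infected
Step 5: +4 new -> 40 infected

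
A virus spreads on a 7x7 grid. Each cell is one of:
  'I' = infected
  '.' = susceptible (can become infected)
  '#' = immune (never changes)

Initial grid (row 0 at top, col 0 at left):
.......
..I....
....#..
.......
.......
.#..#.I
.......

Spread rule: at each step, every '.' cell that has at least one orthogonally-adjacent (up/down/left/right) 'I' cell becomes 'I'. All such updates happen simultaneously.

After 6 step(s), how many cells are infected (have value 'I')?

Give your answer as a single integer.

Answer: 45

Derivation:
Step 0 (initial): 2 infected
Step 1: +7 new -> 9 infected
Step 2: +10 new -> 19 infected
Step 3: +11 new -> 30 infected
Step 4: +9 new -> 39 infected
Step 5: +4 new -> 43 infected
Step 6: +2 new -> 45 infected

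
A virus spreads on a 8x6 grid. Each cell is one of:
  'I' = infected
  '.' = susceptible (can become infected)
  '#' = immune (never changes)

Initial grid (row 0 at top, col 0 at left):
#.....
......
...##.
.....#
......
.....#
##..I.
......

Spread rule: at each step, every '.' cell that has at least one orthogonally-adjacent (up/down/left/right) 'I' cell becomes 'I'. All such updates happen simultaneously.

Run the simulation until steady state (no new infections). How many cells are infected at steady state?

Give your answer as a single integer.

Answer: 41

Derivation:
Step 0 (initial): 1 infected
Step 1: +4 new -> 5 infected
Step 2: +5 new -> 10 infected
Step 3: +5 new -> 15 infected
Step 4: +4 new -> 19 infected
Step 5: +4 new -> 23 infected
Step 6: +3 new -> 26 infected
Step 7: +3 new -> 29 infected
Step 8: +4 new -> 33 infected
Step 9: +4 new -> 37 infected
Step 10: +2 new -> 39 infected
Step 11: +2 new -> 41 infected
Step 12: +0 new -> 41 infected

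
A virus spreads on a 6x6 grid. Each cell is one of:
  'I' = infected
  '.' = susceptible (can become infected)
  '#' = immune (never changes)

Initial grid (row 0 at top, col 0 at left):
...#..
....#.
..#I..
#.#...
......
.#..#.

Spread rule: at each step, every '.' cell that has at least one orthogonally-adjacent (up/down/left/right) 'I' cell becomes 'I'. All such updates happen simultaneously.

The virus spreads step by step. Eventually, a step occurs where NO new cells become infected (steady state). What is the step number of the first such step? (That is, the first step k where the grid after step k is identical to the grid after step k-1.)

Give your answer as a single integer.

Answer: 7

Derivation:
Step 0 (initial): 1 infected
Step 1: +3 new -> 4 infected
Step 2: +4 new -> 8 infected
Step 3: +7 new -> 15 infected
Step 4: +7 new -> 22 infected
Step 5: +6 new -> 28 infected
Step 6: +1 new -> 29 infected
Step 7: +0 new -> 29 infected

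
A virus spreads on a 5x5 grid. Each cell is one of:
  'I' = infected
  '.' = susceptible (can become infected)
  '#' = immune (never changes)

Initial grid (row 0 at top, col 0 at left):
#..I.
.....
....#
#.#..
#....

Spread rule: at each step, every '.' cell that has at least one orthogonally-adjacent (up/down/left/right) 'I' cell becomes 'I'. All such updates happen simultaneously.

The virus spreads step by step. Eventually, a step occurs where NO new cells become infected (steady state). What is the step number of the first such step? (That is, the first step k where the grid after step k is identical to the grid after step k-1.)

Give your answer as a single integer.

Answer: 7

Derivation:
Step 0 (initial): 1 infected
Step 1: +3 new -> 4 infected
Step 2: +4 new -> 8 infected
Step 3: +3 new -> 11 infected
Step 4: +4 new -> 15 infected
Step 5: +4 new -> 19 infected
Step 6: +1 new -> 20 infected
Step 7: +0 new -> 20 infected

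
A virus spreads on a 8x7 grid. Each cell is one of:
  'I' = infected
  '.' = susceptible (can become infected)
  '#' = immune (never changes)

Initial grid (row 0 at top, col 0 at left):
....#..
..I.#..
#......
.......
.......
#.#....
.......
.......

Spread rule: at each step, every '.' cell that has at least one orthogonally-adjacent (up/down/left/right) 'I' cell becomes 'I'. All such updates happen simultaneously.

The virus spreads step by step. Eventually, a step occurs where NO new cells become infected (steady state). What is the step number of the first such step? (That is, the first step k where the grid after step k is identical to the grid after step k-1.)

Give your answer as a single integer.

Answer: 11

Derivation:
Step 0 (initial): 1 infected
Step 1: +4 new -> 5 infected
Step 2: +6 new -> 11 infected
Step 3: +5 new -> 16 infected
Step 4: +5 new -> 21 infected
Step 5: +7 new -> 28 infected
Step 6: +7 new -> 35 infected
Step 7: +8 new -> 43 infected
Step 8: +5 new -> 48 infected
Step 9: +2 new -> 50 infected
Step 10: +1 new -> 51 infected
Step 11: +0 new -> 51 infected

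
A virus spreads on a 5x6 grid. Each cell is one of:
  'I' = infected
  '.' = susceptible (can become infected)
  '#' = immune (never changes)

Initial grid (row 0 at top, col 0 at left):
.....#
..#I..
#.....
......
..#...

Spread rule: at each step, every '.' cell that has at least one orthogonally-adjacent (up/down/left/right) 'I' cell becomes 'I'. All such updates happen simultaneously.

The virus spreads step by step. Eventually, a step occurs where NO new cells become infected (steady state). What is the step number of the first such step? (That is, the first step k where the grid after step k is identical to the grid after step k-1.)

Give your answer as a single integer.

Step 0 (initial): 1 infected
Step 1: +3 new -> 4 infected
Step 2: +6 new -> 10 infected
Step 3: +6 new -> 16 infected
Step 4: +5 new -> 21 infected
Step 5: +4 new -> 25 infected
Step 6: +1 new -> 26 infected
Step 7: +0 new -> 26 infected

Answer: 7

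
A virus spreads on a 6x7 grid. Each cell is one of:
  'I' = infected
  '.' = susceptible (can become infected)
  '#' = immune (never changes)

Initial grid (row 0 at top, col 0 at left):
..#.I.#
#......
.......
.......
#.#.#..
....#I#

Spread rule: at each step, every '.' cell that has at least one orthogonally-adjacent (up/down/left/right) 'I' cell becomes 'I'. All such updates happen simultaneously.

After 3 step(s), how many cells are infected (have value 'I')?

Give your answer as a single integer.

Step 0 (initial): 2 infected
Step 1: +4 new -> 6 infected
Step 2: +5 new -> 11 infected
Step 3: +6 new -> 17 infected

Answer: 17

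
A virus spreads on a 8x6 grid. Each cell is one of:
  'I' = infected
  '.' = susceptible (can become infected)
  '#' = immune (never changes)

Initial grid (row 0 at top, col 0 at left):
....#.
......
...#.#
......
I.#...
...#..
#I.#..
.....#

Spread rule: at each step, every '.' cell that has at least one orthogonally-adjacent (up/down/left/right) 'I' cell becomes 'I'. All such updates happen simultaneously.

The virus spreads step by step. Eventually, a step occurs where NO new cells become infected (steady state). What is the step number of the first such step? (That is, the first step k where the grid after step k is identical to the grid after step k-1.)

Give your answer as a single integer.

Step 0 (initial): 2 infected
Step 1: +6 new -> 8 infected
Step 2: +5 new -> 13 infected
Step 3: +4 new -> 17 infected
Step 4: +5 new -> 22 infected
Step 5: +5 new -> 27 infected
Step 6: +7 new -> 34 infected
Step 7: +4 new -> 38 infected
Step 8: +1 new -> 39 infected
Step 9: +1 new -> 40 infected
Step 10: +0 new -> 40 infected

Answer: 10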